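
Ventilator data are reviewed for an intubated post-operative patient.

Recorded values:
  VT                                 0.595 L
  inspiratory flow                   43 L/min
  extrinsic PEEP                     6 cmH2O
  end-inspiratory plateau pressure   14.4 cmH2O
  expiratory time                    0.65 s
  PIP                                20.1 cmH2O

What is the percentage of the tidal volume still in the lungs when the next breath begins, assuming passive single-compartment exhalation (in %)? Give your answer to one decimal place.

31.5

Flow: 43 L/min ÷ 60 = 0.7167 L/s.
R = (PIP − Pplat)/V̇ = (20.1 − 14.4) / 0.7167 = 5.7/0.7167 = 7.953 cmH2O·s/L.
C = Vt/(Pplat − PEEP) = 595.0 / (14.4 − 6) = 595.0/8.4 = 70.833 mL/cmH2O.
τ = R × C = 7.953 × 0.07083 L/cmH2O = 0.5633 s.
Fraction remaining at end-expiration = e^(−Te/τ) = e^(−0.65/0.5633) = 0.3154 → 31.54%.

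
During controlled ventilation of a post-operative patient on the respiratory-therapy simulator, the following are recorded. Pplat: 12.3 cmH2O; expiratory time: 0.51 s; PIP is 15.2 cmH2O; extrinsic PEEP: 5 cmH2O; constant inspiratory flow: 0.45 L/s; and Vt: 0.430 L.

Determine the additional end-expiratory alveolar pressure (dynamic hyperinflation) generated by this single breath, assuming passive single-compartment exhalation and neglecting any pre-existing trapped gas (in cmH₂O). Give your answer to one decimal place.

R = (PIP − Pplat)/V̇ = (15.2 − 12.3) / 0.45 = 2.9/0.45 = 6.444 cmH2O·s/L.
C = Vt/(Pplat − PEEP) = 430.0 / (12.3 − 5) = 430.0/7.3 = 58.904 mL/cmH2O.
τ = R × C = 6.444 × 0.0589 L/cmH2O = 0.3796 s.
Fraction remaining = e^(−Te/τ) = e^(−0.51/0.3796) = 0.2609; trapped volume = 430.0 × 0.2609 = 112.19 mL.
Additional alveolar pressure from trapping ≈ V_trapped / C = 112.19 / 58.904 = 1.905 cmH2O.

1.9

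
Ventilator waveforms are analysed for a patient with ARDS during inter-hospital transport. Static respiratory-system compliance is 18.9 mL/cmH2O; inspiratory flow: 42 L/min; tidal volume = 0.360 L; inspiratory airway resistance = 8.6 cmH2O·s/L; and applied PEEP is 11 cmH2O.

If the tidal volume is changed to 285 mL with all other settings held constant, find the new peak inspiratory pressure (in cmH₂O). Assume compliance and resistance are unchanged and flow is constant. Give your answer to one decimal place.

32.1

Flow: 42 L/min ÷ 60 = 0.7 L/s.
PIP = Vt/C + R·V̇ + PEEP (constant-flow equation of motion).
Only the elastic term changes: ΔPIP = ΔVt / C = (285 − 360) / 18.9 = -3.968 cmH2O.
Original PIP = 360/18.9 + 8.6×0.7 + 11 = 36.068 cmH2O; new PIP = 36.068 + (-3.968) = 32.1 cmH2O.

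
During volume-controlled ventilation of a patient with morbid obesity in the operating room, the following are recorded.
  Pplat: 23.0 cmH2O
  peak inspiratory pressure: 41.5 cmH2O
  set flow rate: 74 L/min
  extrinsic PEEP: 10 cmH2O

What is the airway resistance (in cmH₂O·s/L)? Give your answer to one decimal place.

Flow: 74 L/min ÷ 60 = 1.2333 L/s.
Raw = (PIP − Pplat) / flow = (41.5 − 23.0) / 1.2333 = 18.5 / 1.2333 = 15.0 cmH2O·s/L.

15.0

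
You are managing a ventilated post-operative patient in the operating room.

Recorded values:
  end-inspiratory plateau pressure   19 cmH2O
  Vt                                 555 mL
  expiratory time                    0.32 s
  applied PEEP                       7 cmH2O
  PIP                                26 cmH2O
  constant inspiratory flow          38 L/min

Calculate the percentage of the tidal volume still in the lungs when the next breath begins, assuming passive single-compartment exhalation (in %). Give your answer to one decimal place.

Flow: 38 L/min ÷ 60 = 0.6333 L/s.
R = (PIP − Pplat)/V̇ = (26 − 19) / 0.6333 = 7.0/0.6333 = 11.053 cmH2O·s/L.
C = Vt/(Pplat − PEEP) = 555.0 / (19 − 7) = 555.0/12.0 = 46.25 mL/cmH2O.
τ = R × C = 11.053 × 0.04625 L/cmH2O = 0.5112 s.
Fraction remaining at end-expiration = e^(−Te/τ) = e^(−0.32/0.5112) = 0.5347 → 53.47%.

53.5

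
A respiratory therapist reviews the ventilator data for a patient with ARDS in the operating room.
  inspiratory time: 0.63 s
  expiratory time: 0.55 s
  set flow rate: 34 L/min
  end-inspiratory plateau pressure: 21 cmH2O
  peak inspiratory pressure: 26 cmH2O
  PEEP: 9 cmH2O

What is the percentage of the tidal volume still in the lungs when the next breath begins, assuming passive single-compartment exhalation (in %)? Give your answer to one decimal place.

Flow: 34 L/min ÷ 60 = 0.5667 L/s.
Vt = flow × Ti = 0.5667 L/s × 0.63 s × 1000 mL/L = 357.02 mL.
R = (PIP − Pplat)/V̇ = (26 − 21) / 0.5667 = 5.0/0.5667 = 8.823 cmH2O·s/L.
C = Vt/(Pplat − PEEP) = 357.02 / (21 − 9) = 357.02/12.0 = 29.752 mL/cmH2O.
τ = R × C = 8.823 × 0.02975 L/cmH2O = 0.2625 s.
Fraction remaining at end-expiration = e^(−Te/τ) = e^(−0.55/0.2625) = 0.123 → 12.3%.

12.3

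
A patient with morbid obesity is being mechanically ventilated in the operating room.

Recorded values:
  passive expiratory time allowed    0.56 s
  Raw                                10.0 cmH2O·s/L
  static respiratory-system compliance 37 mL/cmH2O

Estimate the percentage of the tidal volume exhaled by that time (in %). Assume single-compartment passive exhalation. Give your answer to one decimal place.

78.0

τ = R × C = 10.0 × 37 mL/cmH2O = 10.0 × 0.037 L/cmH2O = 0.37 s.
Passive exhalation: V(t)/V₀ = e^(−t/τ) = e^(−0.56/0.37) = 0.2201.
Fraction exhaled = 1 − 0.2201 = 0.7799 → 77.99%.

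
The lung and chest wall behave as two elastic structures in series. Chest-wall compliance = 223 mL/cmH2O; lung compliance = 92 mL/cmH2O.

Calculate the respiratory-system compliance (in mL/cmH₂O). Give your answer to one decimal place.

65.1

Lung and chest wall are elastances in series: 1/Crs = 1/CL + 1/Ccw.
1/Crs = 1/92 + 1/223 = 0.01535.
Crs = 65.147 mL/cmH2O.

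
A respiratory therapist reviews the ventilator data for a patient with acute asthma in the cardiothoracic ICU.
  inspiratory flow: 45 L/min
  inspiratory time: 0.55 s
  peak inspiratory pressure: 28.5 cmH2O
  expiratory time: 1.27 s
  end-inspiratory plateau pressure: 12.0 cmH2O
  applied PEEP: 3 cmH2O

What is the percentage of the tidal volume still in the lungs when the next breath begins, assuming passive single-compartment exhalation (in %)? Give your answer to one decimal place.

28.4

Flow: 45 L/min ÷ 60 = 0.75 L/s.
Vt = flow × Ti = 0.75 L/s × 0.55 s × 1000 mL/L = 412.5 mL.
R = (PIP − Pplat)/V̇ = (28.5 − 12.0) / 0.75 = 16.5/0.75 = 22.0 cmH2O·s/L.
C = Vt/(Pplat − PEEP) = 412.5 / (12.0 − 3) = 412.5/9.0 = 45.833 mL/cmH2O.
τ = R × C = 22.0 × 0.04583 L/cmH2O = 1.008 s.
Fraction remaining at end-expiration = e^(−Te/τ) = e^(−1.27/1.008) = 0.2837 → 28.37%.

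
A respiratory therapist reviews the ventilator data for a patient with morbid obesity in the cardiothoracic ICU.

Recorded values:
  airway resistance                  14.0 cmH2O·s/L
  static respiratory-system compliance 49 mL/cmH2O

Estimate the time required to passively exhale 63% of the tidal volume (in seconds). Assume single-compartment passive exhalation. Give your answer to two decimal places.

τ = R × C = 14.0 × 49 mL/cmH2O = 14.0 × 0.049 L/cmH2O = 0.686 s.
Exhaled fraction f = 1 − e^(−t/τ) → t = −τ·ln(1 − f) = −0.686·ln(0.37) = 0.6821 s.

0.68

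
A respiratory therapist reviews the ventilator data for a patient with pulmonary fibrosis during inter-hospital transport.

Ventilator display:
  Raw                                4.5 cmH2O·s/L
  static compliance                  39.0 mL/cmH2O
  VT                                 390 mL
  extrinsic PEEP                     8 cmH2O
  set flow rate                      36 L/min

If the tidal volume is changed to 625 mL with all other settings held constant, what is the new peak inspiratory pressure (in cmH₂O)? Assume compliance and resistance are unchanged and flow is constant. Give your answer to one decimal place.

26.7

Flow: 36 L/min ÷ 60 = 0.6 L/s.
PIP = Vt/C + R·V̇ + PEEP (constant-flow equation of motion).
Only the elastic term changes: ΔPIP = ΔVt / C = (625 − 390) / 39.0 = 6.026 cmH2O.
Original PIP = 390/39.0 + 4.5×0.6 + 8 = 20.7 cmH2O; new PIP = 20.7 + (6.026) = 26.726 cmH2O.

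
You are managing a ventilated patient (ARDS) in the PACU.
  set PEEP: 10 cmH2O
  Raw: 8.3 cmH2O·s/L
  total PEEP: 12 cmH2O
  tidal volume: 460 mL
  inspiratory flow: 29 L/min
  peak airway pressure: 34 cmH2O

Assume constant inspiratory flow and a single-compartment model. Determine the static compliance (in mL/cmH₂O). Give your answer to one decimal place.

Flow: 29 L/min ÷ 60 = 0.4833 L/s.
Total PEEP = 12 cmH2O (set 10 + intrinsic 2); this is the baseline alveolar pressure.
Equation of motion (constant flow): PIP = Vt/C + R·V̇ + PEEP.
Vt/C = PIP − R·V̇ − PEEP = 34 − 8.3×0.4833 − 12 = 34 − 4.011 − 12 = 17.989 cmH2O.
C = Vt / 17.989 = 460 / 17.989 = 25.571 mL/cmH2O.

25.6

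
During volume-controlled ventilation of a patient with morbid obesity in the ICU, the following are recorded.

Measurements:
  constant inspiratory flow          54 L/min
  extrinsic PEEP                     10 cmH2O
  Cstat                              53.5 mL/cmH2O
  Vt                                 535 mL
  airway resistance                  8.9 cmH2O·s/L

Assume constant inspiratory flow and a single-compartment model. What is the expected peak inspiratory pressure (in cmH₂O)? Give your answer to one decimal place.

28.0

Flow: 54 L/min ÷ 60 = 0.9 L/s.
Equation of motion (constant flow): PIP = Vt/C + R·V̇ + PEEP.
PIP = 535/53.5 + 8.9×0.9 + 10 = 10.0 + 8.01 + 10 = 28.01 cmH2O.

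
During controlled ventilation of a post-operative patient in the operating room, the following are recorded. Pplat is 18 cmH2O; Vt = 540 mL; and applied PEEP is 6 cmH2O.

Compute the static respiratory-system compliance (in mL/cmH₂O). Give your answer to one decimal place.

Cstat = Vt / (Pplat − PEEP) = 540 / (18 − 6) = 540 / 12.0 = 45.0 mL/cmH2O.

45.0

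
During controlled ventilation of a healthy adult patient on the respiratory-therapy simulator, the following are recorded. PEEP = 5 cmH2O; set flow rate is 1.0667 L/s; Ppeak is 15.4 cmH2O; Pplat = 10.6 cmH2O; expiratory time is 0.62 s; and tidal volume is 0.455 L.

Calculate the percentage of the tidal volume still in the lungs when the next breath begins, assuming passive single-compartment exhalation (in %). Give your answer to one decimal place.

R = (PIP − Pplat)/V̇ = (15.4 − 10.6) / 1.0667 = 4.8/1.0667 = 4.5 cmH2O·s/L.
C = Vt/(Pplat − PEEP) = 455.0 / (10.6 − 5) = 455.0/5.6 = 81.25 mL/cmH2O.
τ = R × C = 4.5 × 0.08125 L/cmH2O = 0.3656 s.
Fraction remaining at end-expiration = e^(−Te/τ) = e^(−0.62/0.3656) = 0.1834 → 18.34%.

18.3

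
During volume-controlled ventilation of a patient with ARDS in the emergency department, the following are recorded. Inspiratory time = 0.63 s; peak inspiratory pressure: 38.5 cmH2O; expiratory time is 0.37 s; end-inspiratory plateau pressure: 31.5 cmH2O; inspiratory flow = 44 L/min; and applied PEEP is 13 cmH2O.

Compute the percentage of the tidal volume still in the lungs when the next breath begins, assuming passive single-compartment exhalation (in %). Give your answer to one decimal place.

Flow: 44 L/min ÷ 60 = 0.7333 L/s.
Vt = flow × Ti = 0.7333 L/s × 0.63 s × 1000 mL/L = 461.98 mL.
R = (PIP − Pplat)/V̇ = (38.5 − 31.5) / 0.7333 = 7.0/0.7333 = 9.546 cmH2O·s/L.
C = Vt/(Pplat − PEEP) = 461.98 / (31.5 − 13) = 461.98/18.5 = 24.972 mL/cmH2O.
τ = R × C = 9.546 × 0.02497 L/cmH2O = 0.2384 s.
Fraction remaining at end-expiration = e^(−Te/τ) = e^(−0.37/0.2384) = 0.2118 → 21.18%.

21.2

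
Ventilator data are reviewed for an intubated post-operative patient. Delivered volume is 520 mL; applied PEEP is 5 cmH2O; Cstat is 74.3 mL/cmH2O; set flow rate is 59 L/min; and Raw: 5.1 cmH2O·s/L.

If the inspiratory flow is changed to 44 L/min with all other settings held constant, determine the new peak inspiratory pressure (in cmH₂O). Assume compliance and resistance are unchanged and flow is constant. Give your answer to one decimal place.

15.7

Flow: 59 L/min ÷ 60 = 0.9833 L/s.
New flow: 44 L/min ÷ 60 = 0.7333 L/s.
PIP = Vt/C + R·V̇ + PEEP (constant-flow equation of motion).
Only the resistive term changes: ΔPIP = R × ΔV̇ = 5.1 × (0.7333 − 0.9833) = 5.1 × -0.25 = -1.275 cmH2O.
Original PIP = 520/74.3 + 5.1×0.9833 + 5 = 17.013 cmH2O; new PIP = 17.013 + (-1.275) = 15.738 cmH2O.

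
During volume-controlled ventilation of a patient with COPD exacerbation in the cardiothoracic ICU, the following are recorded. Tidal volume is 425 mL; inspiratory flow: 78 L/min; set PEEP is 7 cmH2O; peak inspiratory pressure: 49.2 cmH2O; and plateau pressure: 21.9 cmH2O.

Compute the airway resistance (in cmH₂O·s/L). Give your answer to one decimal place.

Flow: 78 L/min ÷ 60 = 1.3 L/s.
Raw = (PIP − Pplat) / flow = (49.2 − 21.9) / 1.3 = 27.3 / 1.3 = 21.0 cmH2O·s/L.

21.0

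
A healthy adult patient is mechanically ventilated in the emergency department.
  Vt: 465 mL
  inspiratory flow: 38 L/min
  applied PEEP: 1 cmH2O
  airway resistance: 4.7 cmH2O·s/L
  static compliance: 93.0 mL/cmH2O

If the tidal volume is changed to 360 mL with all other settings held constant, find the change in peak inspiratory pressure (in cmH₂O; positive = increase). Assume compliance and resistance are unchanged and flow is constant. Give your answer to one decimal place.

PIP = Vt/C + R·V̇ + PEEP (constant-flow equation of motion).
Only the elastic term changes: ΔPIP = ΔVt / C = (360 − 465) / 93.0 = -1.129 cmH2O.

-1.1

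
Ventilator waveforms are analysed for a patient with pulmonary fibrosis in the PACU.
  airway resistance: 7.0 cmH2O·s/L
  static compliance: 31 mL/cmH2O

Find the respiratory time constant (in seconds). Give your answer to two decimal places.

τ = R × C = 7.0 × 31 mL/cmH2O = 7.0 × 0.031 L/cmH2O = 0.217 s.

0.22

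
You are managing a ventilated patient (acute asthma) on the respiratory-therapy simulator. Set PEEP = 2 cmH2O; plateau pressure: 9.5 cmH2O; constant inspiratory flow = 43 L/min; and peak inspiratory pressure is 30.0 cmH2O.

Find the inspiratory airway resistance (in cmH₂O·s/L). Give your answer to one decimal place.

28.6

Flow: 43 L/min ÷ 60 = 0.7167 L/s.
Raw = (PIP − Pplat) / flow = (30.0 − 9.5) / 0.7167 = 20.5 / 0.7167 = 28.603 cmH2O·s/L.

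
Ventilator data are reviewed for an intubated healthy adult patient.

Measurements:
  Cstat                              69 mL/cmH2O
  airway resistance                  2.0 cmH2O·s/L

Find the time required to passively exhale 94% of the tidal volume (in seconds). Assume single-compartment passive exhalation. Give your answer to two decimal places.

τ = R × C = 2.0 × 69 mL/cmH2O = 2.0 × 0.069 L/cmH2O = 0.138 s.
Exhaled fraction f = 1 − e^(−t/τ) → t = −τ·ln(1 − f) = −0.138·ln(0.06) = 0.3883 s.

0.39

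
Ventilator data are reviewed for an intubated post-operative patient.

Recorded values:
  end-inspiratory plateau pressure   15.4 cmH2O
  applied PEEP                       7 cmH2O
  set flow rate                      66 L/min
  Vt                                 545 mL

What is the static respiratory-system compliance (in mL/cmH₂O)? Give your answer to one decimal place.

64.9

Cstat = Vt / (Pplat − PEEP) = 545 / (15.4 − 7) = 545 / 8.4 = 64.881 mL/cmH2O.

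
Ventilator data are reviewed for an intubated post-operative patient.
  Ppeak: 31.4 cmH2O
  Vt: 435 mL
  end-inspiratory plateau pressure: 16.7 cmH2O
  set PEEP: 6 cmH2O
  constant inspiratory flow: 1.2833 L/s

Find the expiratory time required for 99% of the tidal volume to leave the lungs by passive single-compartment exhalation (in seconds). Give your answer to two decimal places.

2.14

R = (PIP − Pplat)/V̇ = (31.4 − 16.7) / 1.2833 = 14.7/1.2833 = 11.455 cmH2O·s/L.
C = Vt/(Pplat − PEEP) = 435.0 / (16.7 − 6) = 435.0/10.7 = 40.654 mL/cmH2O.
τ = R × C = 11.455 × 0.04065 L/cmH2O = 0.4656 s.
t = −τ·ln(1 − 0.99) = −0.4656·ln(0.01) = 2.144 s.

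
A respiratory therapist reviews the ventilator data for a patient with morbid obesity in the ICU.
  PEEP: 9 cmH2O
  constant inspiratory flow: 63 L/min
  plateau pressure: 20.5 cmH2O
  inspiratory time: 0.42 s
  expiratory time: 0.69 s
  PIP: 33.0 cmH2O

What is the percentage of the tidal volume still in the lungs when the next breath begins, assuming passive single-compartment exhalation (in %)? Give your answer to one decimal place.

22.1

Flow: 63 L/min ÷ 60 = 1.05 L/s.
Vt = flow × Ti = 1.05 L/s × 0.42 s × 1000 mL/L = 441.0 mL.
R = (PIP − Pplat)/V̇ = (33.0 − 20.5) / 1.05 = 12.5/1.05 = 11.905 cmH2O·s/L.
C = Vt/(Pplat − PEEP) = 441.0 / (20.5 − 9) = 441.0/11.5 = 38.348 mL/cmH2O.
τ = R × C = 11.905 × 0.03835 L/cmH2O = 0.4566 s.
Fraction remaining at end-expiration = e^(−Te/τ) = e^(−0.69/0.4566) = 0.2207 → 22.07%.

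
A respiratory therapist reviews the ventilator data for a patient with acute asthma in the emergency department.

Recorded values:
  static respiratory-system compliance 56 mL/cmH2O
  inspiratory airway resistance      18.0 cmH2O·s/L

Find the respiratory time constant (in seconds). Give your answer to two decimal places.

1.01

τ = R × C = 18.0 × 56 mL/cmH2O = 18.0 × 0.056 L/cmH2O = 1.008 s.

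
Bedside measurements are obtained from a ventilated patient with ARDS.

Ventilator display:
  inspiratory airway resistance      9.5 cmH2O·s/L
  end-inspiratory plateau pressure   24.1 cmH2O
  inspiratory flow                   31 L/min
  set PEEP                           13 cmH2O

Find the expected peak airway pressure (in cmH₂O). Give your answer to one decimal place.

Flow: 31 L/min ÷ 60 = 0.5167 L/s.
PIP = Pplat + Raw × flow = 24.1 + 9.5 × 0.5167 = 24.1 + 4.909 = 29.009 cmH2O.

29.0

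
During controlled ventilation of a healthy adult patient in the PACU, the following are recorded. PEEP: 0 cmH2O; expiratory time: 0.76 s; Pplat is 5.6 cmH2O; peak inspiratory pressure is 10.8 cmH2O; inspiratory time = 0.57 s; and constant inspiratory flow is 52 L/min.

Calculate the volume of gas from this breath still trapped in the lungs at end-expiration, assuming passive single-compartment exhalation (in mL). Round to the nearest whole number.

Flow: 52 L/min ÷ 60 = 0.8667 L/s.
Vt = flow × Ti = 0.8667 L/s × 0.57 s × 1000 mL/L = 494.02 mL.
R = (PIP − Pplat)/V̇ = (10.8 − 5.6) / 0.8667 = 5.2/0.8667 = 6.0 cmH2O·s/L.
C = Vt/(Pplat − PEEP) = 494.02 / (5.6 − 0) = 494.02/5.6 = 88.218 mL/cmH2O.
τ = R × C = 6.0 × 0.08822 L/cmH2O = 0.5293 s.
Fraction remaining = e^(−Te/τ) = e^(−0.76/0.5293) = 0.2379.
Trapped volume = 494.02 × 0.2379 = 117.53 mL.

118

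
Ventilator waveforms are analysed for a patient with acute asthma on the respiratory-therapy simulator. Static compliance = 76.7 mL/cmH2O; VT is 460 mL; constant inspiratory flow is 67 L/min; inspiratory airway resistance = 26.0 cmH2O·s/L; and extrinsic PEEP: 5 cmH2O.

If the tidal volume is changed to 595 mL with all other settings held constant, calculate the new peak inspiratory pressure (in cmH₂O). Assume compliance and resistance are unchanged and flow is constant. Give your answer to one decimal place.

Flow: 67 L/min ÷ 60 = 1.1167 L/s.
PIP = Vt/C + R·V̇ + PEEP (constant-flow equation of motion).
Only the elastic term changes: ΔPIP = ΔVt / C = (595 − 460) / 76.7 = 1.76 cmH2O.
Original PIP = 460/76.7 + 26.0×1.1167 + 5 = 40.032 cmH2O; new PIP = 40.032 + (1.76) = 41.792 cmH2O.

41.8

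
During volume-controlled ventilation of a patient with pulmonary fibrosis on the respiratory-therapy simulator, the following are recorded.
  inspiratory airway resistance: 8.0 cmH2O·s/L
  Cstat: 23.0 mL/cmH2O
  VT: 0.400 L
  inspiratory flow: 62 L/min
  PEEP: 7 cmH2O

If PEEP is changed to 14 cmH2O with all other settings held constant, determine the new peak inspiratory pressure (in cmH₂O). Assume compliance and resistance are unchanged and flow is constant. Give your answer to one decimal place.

39.7

Flow: 62 L/min ÷ 60 = 1.0333 L/s.
PIP = Vt/C + R·V̇ + PEEP (constant-flow equation of motion).
Only the baseline term changes: ΔPIP = ΔPEEP = 14 − 7 = 7.0 cmH2O.
Original PIP = 400/23.0 + 8.0×1.0333 + 7 = 32.658 cmH2O; new PIP = 32.658 + (7.0) = 39.658 cmH2O.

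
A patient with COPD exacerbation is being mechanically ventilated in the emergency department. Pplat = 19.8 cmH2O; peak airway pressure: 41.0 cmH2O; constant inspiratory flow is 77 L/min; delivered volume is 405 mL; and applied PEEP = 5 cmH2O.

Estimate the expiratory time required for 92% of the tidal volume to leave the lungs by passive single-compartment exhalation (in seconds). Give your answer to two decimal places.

Flow: 77 L/min ÷ 60 = 1.2833 L/s.
R = (PIP − Pplat)/V̇ = (41.0 − 19.8) / 1.2833 = 21.2/1.2833 = 16.52 cmH2O·s/L.
C = Vt/(Pplat − PEEP) = 405.0 / (19.8 − 5) = 405.0/14.8 = 27.365 mL/cmH2O.
τ = R × C = 16.52 × 0.02737 L/cmH2O = 0.4522 s.
t = −τ·ln(1 − 0.92) = −0.4522·ln(0.08) = 1.142 s.

1.14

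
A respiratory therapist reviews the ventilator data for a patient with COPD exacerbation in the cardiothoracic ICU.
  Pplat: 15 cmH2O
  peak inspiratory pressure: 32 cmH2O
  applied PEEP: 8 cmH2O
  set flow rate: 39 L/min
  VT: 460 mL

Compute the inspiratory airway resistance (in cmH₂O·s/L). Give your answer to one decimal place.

26.2

Flow: 39 L/min ÷ 60 = 0.65 L/s.
Raw = (PIP − Pplat) / flow = (32 − 15) / 0.65 = 17.0 / 0.65 = 26.154 cmH2O·s/L.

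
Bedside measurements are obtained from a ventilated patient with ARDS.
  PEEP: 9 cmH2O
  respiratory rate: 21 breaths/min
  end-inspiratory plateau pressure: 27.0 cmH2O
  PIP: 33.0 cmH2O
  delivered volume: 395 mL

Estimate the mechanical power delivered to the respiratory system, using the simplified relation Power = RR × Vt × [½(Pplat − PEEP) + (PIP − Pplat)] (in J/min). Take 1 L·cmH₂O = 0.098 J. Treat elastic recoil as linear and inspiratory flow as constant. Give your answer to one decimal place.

Per-breath work = Vt × [½(Pplat−PEEP) + (PIP−Pplat)] = 0.395 × [0.5×18.0 + 6.0] = 0.395 × 15.0 = 5.925 L·cmH2O.
Power = 21 × 5.925 = 124.43 L·cmH2O/min.
× 0.098 J/(L·cmH2O) → 12.194 J/min.

12.2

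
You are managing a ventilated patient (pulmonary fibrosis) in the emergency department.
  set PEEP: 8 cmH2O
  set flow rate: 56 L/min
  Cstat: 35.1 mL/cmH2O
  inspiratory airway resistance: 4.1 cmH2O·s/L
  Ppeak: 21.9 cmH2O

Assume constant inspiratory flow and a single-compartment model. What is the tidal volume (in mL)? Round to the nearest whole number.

354

Flow: 56 L/min ÷ 60 = 0.9333 L/s.
Equation of motion (constant flow): PIP = Vt/C + R·V̇ + PEEP.
Vt/C = PIP − R·V̇ − PEEP = 21.9 − 3.827 − 8 = 10.073 cmH2O.
Vt = C × 10.073 = 35.1 × 10.073 = 353.56 mL.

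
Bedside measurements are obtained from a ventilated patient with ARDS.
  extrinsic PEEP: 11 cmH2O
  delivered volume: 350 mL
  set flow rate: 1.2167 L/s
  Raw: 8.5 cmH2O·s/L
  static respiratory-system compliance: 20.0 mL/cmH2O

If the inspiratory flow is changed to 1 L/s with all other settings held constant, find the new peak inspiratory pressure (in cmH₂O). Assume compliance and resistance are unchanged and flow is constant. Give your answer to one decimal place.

PIP = Vt/C + R·V̇ + PEEP (constant-flow equation of motion).
Only the resistive term changes: ΔPIP = R × ΔV̇ = 8.5 × (1 − 1.2167) = 8.5 × -0.2167 = -1.842 cmH2O.
Original PIP = 350/20.0 + 8.5×1.2167 + 11 = 38.842 cmH2O; new PIP = 38.842 + (-1.842) = 37.0 cmH2O.

37.0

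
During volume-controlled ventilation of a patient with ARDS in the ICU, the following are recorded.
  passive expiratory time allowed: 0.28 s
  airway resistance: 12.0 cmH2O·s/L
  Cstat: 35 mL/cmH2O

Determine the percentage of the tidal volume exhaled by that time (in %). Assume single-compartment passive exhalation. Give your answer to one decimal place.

48.7

τ = R × C = 12.0 × 35 mL/cmH2O = 12.0 × 0.035 L/cmH2O = 0.42 s.
Passive exhalation: V(t)/V₀ = e^(−t/τ) = e^(−0.28/0.42) = 0.5134.
Fraction exhaled = 1 − 0.5134 = 0.4866 → 48.66%.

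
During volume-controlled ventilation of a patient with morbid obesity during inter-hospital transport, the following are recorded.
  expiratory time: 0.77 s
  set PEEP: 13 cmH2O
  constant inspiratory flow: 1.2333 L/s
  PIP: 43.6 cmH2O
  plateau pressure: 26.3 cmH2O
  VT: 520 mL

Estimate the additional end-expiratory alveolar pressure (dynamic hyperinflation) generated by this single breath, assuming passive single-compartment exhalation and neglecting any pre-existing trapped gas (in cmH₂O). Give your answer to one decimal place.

R = (PIP − Pplat)/V̇ = (43.6 − 26.3) / 1.2333 = 17.3/1.2333 = 14.027 cmH2O·s/L.
C = Vt/(Pplat − PEEP) = 520.0 / (26.3 − 13) = 520.0/13.3 = 39.098 mL/cmH2O.
τ = R × C = 14.027 × 0.0391 L/cmH2O = 0.5485 s.
Fraction remaining = e^(−Te/τ) = e^(−0.77/0.5485) = 0.2457; trapped volume = 520.0 × 0.2457 = 127.76 mL.
Additional alveolar pressure from trapping ≈ V_trapped / C = 127.76 / 39.098 = 3.268 cmH2O.

3.3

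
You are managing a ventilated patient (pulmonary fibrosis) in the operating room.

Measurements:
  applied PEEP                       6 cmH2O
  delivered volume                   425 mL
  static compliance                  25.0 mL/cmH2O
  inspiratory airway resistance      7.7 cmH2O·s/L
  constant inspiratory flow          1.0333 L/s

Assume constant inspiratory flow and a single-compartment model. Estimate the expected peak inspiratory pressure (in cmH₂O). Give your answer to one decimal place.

Equation of motion (constant flow): PIP = Vt/C + R·V̇ + PEEP.
PIP = 425/25.0 + 7.7×1.0333 + 6 = 17.0 + 7.956 + 6 = 30.956 cmH2O.

31.0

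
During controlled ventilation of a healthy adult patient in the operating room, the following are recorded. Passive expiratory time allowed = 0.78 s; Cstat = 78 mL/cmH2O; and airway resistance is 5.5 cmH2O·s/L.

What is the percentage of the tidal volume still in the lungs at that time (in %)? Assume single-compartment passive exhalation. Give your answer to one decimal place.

τ = R × C = 5.5 × 78 mL/cmH2O = 5.5 × 0.078 L/cmH2O = 0.429 s.
Passive exhalation: V(t)/V₀ = e^(−t/τ) = e^(−0.78/0.429) = 0.1623.
Fraction remaining = 0.1623 → 16.23%.

16.2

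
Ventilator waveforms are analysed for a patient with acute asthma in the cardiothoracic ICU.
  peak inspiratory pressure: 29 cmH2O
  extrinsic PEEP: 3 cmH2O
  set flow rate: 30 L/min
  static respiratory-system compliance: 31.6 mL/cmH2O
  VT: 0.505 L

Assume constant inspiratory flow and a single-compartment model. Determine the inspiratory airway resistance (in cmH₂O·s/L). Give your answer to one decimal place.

20.0

Flow: 30 L/min ÷ 60 = 0.5 L/s.
Equation of motion (constant flow): PIP = Vt/C + R·V̇ + PEEP.
R·V̇ = PIP − Vt/C − PEEP = 29 − 505/31.6 − 3 = 29 − 15.981 − 3 = 10.019 cmH2O.
R = 10.019 / 0.5 = 20.038 cmH2O·s/L.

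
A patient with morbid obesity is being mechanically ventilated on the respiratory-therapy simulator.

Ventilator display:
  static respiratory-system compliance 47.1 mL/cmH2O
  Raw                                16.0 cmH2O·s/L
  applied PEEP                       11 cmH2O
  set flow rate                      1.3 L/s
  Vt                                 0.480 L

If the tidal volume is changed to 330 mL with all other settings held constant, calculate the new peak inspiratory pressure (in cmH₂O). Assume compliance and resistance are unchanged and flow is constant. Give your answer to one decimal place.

PIP = Vt/C + R·V̇ + PEEP (constant-flow equation of motion).
Only the elastic term changes: ΔPIP = ΔVt / C = (330 − 480) / 47.1 = -3.185 cmH2O.
Original PIP = 480/47.1 + 16.0×1.3 + 11 = 41.991 cmH2O; new PIP = 41.991 + (-3.185) = 38.806 cmH2O.

38.8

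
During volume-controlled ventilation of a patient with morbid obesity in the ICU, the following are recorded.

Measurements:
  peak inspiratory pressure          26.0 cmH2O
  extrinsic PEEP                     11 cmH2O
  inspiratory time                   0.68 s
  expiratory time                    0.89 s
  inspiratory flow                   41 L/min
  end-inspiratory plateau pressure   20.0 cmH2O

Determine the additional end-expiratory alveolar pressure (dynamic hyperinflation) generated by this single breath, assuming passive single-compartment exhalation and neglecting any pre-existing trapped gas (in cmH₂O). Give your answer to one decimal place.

Flow: 41 L/min ÷ 60 = 0.6833 L/s.
Vt = flow × Ti = 0.6833 L/s × 0.68 s × 1000 mL/L = 464.64 mL.
R = (PIP − Pplat)/V̇ = (26.0 − 20.0) / 0.6833 = 6.0/0.6833 = 8.781 cmH2O·s/L.
C = Vt/(Pplat − PEEP) = 464.64 / (20.0 − 11) = 464.64/9.0 = 51.627 mL/cmH2O.
τ = R × C = 8.781 × 0.05163 L/cmH2O = 0.4534 s.
Fraction remaining = e^(−Te/τ) = e^(−0.89/0.4534) = 0.1404; trapped volume = 464.64 × 0.1404 = 65.235 mL.
Additional alveolar pressure from trapping ≈ V_trapped / C = 65.235 / 51.627 = 1.264 cmH2O.

1.3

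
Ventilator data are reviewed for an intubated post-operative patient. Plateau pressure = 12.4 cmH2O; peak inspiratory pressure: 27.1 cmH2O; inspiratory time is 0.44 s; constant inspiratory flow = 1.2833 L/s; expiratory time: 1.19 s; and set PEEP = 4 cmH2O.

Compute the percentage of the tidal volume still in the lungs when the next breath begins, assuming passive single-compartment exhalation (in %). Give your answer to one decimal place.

21.3

Vt = flow × Ti = 1.2833 L/s × 0.44 s × 1000 mL/L = 564.65 mL.
R = (PIP − Pplat)/V̇ = (27.1 − 12.4) / 1.2833 = 14.7/1.2833 = 11.455 cmH2O·s/L.
C = Vt/(Pplat − PEEP) = 564.65 / (12.4 − 4) = 564.65/8.4 = 67.22 mL/cmH2O.
τ = R × C = 11.455 × 0.06722 L/cmH2O = 0.77 s.
Fraction remaining at end-expiration = e^(−Te/τ) = e^(−1.19/0.77) = 0.2132 → 21.32%.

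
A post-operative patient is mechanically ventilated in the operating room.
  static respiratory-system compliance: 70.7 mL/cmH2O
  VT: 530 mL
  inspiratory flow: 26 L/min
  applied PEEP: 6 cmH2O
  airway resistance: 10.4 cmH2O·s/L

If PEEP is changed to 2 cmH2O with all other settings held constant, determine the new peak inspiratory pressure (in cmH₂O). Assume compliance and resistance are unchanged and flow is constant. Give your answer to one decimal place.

Flow: 26 L/min ÷ 60 = 0.4333 L/s.
PIP = Vt/C + R·V̇ + PEEP (constant-flow equation of motion).
Only the baseline term changes: ΔPIP = ΔPEEP = 2 − 6 = -4.0 cmH2O.
Original PIP = 530/70.7 + 10.4×0.4333 + 6 = 18.003 cmH2O; new PIP = 18.003 + (-4.0) = 14.003 cmH2O.

14.0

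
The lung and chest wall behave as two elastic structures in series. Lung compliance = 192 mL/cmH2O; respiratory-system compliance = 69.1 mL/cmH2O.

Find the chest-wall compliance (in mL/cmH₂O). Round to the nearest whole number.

1/Ccw = 1/Crs − 1/CL.
1/Ccw = 1/69.1 − 1/192 = 0.009263.
Ccw = 107.96 mL/cmH2O.

108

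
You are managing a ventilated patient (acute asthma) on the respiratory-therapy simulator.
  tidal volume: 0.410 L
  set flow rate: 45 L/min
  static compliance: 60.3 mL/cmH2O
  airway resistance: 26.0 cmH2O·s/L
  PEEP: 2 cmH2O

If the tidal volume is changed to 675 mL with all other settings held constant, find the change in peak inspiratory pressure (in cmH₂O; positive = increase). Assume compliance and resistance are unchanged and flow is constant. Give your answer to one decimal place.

4.4

PIP = Vt/C + R·V̇ + PEEP (constant-flow equation of motion).
Only the elastic term changes: ΔPIP = ΔVt / C = (675 − 410) / 60.3 = 4.395 cmH2O.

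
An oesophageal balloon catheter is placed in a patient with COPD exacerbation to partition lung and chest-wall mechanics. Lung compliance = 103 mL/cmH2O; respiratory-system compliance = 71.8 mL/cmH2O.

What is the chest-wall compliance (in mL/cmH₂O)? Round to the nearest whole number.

237

1/Ccw = 1/Crs − 1/CL.
1/Ccw = 1/71.8 − 1/103 = 0.004219.
Ccw = 237.02 mL/cmH2O.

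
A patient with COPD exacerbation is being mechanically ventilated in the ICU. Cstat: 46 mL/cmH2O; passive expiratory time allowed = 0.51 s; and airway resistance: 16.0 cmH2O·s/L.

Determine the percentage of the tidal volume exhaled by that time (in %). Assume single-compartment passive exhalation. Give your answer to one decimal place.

τ = R × C = 16.0 × 46 mL/cmH2O = 16.0 × 0.046 L/cmH2O = 0.736 s.
Passive exhalation: V(t)/V₀ = e^(−t/τ) = e^(−0.51/0.736) = 0.5001.
Fraction exhaled = 1 − 0.5001 = 0.4999 → 49.99%.

50.0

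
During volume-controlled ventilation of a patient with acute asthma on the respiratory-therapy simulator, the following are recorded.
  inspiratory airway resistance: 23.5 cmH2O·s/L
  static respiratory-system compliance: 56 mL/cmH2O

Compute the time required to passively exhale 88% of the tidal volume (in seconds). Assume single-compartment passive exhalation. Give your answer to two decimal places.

2.79

τ = R × C = 23.5 × 56 mL/cmH2O = 23.5 × 0.056 L/cmH2O = 1.316 s.
Exhaled fraction f = 1 − e^(−t/τ) → t = −τ·ln(1 − f) = −1.316·ln(0.12) = 2.79 s.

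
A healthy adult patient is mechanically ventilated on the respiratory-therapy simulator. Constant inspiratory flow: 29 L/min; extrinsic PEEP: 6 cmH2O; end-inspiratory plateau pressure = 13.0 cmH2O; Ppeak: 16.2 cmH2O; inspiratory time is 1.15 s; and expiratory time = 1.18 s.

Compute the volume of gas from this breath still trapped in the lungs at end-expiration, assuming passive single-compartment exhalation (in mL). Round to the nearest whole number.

Flow: 29 L/min ÷ 60 = 0.4833 L/s.
Vt = flow × Ti = 0.4833 L/s × 1.15 s × 1000 mL/L = 555.8 mL.
R = (PIP − Pplat)/V̇ = (16.2 − 13.0) / 0.4833 = 3.2/0.4833 = 6.621 cmH2O·s/L.
C = Vt/(Pplat − PEEP) = 555.8 / (13.0 − 6) = 555.8/7.0 = 79.4 mL/cmH2O.
τ = R × C = 6.621 × 0.0794 L/cmH2O = 0.5257 s.
Fraction remaining = e^(−Te/τ) = e^(−1.18/0.5257) = 0.106.
Trapped volume = 555.8 × 0.106 = 58.915 mL.

59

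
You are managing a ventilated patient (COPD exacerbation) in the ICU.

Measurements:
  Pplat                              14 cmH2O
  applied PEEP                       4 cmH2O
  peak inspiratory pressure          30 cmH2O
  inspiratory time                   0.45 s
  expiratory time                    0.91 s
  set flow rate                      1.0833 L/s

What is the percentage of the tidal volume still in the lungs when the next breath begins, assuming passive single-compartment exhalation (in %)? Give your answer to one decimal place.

28.3

Vt = flow × Ti = 1.0833 L/s × 0.45 s × 1000 mL/L = 487.49 mL.
R = (PIP − Pplat)/V̇ = (30 − 14) / 1.0833 = 16.0/1.0833 = 14.77 cmH2O·s/L.
C = Vt/(Pplat − PEEP) = 487.49 / (14 − 4) = 487.49/10.0 = 48.749 mL/cmH2O.
τ = R × C = 14.77 × 0.04875 L/cmH2O = 0.72 s.
Fraction remaining at end-expiration = e^(−Te/τ) = e^(−0.91/0.72) = 0.2826 → 28.26%.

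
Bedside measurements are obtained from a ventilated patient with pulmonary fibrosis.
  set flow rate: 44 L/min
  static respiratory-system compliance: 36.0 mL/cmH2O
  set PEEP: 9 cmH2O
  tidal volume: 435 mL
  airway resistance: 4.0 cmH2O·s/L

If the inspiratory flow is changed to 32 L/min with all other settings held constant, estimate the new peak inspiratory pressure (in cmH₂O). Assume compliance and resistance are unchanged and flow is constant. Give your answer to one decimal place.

Flow: 44 L/min ÷ 60 = 0.7333 L/s.
New flow: 32 L/min ÷ 60 = 0.5333 L/s.
PIP = Vt/C + R·V̇ + PEEP (constant-flow equation of motion).
Only the resistive term changes: ΔPIP = R × ΔV̇ = 4.0 × (0.5333 − 0.7333) = 4.0 × -0.2 = -0.8 cmH2O.
Original PIP = 435/36.0 + 4.0×0.7333 + 9 = 24.017 cmH2O; new PIP = 24.017 + (-0.8) = 23.217 cmH2O.

23.2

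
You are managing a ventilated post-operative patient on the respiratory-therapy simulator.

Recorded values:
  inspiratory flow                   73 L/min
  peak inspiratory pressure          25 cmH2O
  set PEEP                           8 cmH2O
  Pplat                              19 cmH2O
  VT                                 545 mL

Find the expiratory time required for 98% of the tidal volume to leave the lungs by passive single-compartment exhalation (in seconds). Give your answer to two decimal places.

0.96

Flow: 73 L/min ÷ 60 = 1.2167 L/s.
R = (PIP − Pplat)/V̇ = (25 − 19) / 1.2167 = 6.0/1.2167 = 4.931 cmH2O·s/L.
C = Vt/(Pplat − PEEP) = 545.0 / (19 − 8) = 545.0/11.0 = 49.545 mL/cmH2O.
τ = R × C = 4.931 × 0.04955 L/cmH2O = 0.2443 s.
t = −τ·ln(1 − 0.98) = −0.2443·ln(0.02) = 0.9557 s.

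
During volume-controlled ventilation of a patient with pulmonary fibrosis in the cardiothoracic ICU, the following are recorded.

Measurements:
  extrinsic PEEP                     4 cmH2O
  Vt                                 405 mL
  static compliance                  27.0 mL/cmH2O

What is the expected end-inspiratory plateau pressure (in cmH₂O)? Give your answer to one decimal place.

19.0

Pplat = PEEP + Vt / Cstat = 4 + 405 / 27.0 = 4 + 15.0 = 19.0 cmH2O.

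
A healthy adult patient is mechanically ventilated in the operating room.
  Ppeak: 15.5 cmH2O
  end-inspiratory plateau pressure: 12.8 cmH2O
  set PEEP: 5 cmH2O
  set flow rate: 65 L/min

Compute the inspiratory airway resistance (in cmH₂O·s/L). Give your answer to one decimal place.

Flow: 65 L/min ÷ 60 = 1.0833 L/s.
Raw = (PIP − Pplat) / flow = (15.5 − 12.8) / 1.0833 = 2.7 / 1.0833 = 2.492 cmH2O·s/L.

2.5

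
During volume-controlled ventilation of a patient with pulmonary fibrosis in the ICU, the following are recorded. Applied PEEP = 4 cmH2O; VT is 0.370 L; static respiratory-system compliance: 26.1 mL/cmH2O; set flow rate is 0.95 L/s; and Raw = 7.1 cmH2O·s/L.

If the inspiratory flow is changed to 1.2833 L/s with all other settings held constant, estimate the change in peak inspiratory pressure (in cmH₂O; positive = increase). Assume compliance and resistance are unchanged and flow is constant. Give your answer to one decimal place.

2.4

PIP = Vt/C + R·V̇ + PEEP (constant-flow equation of motion).
Only the resistive term changes: ΔPIP = R × ΔV̇ = 7.1 × (1.2833 − 0.95) = 7.1 × 0.3333 = 2.366 cmH2O.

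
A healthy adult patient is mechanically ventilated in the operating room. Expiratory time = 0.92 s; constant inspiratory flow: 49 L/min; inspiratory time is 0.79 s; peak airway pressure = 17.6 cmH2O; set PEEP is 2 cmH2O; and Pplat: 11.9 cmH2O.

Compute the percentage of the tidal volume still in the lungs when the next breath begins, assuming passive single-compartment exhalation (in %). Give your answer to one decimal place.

Flow: 49 L/min ÷ 60 = 0.8167 L/s.
Vt = flow × Ti = 0.8167 L/s × 0.79 s × 1000 mL/L = 645.19 mL.
R = (PIP − Pplat)/V̇ = (17.6 − 11.9) / 0.8167 = 5.7/0.8167 = 6.979 cmH2O·s/L.
C = Vt/(Pplat − PEEP) = 645.19 / (11.9 − 2) = 645.19/9.9 = 65.171 mL/cmH2O.
τ = R × C = 6.979 × 0.06517 L/cmH2O = 0.4548 s.
Fraction remaining at end-expiration = e^(−Te/τ) = e^(−0.92/0.4548) = 0.1323 → 13.23%.

13.2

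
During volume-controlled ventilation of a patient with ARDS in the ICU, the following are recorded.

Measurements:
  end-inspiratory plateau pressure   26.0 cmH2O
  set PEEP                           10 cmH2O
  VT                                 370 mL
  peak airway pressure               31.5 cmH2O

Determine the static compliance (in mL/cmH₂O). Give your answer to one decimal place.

Cstat = Vt / (Pplat − PEEP) = 370 / (26.0 − 10) = 370 / 16.0 = 23.125 mL/cmH2O.

23.1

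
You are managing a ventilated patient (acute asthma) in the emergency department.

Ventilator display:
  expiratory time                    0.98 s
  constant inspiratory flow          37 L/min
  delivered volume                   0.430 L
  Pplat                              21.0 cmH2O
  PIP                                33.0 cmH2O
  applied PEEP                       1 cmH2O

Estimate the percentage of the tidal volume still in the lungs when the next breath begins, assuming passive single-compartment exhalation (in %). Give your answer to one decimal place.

9.6

Flow: 37 L/min ÷ 60 = 0.6167 L/s.
R = (PIP − Pplat)/V̇ = (33.0 − 21.0) / 0.6167 = 12.0/0.6167 = 19.458 cmH2O·s/L.
C = Vt/(Pplat − PEEP) = 430.0 / (21.0 − 1) = 430.0/20.0 = 21.5 mL/cmH2O.
τ = R × C = 19.458 × 0.0215 L/cmH2O = 0.4183 s.
Fraction remaining at end-expiration = e^(−Te/τ) = e^(−0.98/0.4183) = 0.09606 → 9.606%.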